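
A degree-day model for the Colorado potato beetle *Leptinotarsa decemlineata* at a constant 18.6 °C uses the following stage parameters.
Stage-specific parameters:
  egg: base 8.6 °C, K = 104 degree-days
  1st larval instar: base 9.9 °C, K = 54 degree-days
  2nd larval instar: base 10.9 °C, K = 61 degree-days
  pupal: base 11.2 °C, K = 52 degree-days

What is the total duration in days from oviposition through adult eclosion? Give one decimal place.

egg: 104 / (18.6 − 8.6) = 104 / 10.0 = 10.400 d.
1st larval instar: 54 / (18.6 − 9.9) = 54 / 8.7 = 6.207 d.
2nd larval instar: 61 / (18.6 − 10.9) = 61 / 7.7 = 7.922 d.
pupal: 52 / (18.6 − 11.2) = 52 / 7.4 = 7.027 d.
Sum = 31.556 ≈ 31.6 days.

31.6 days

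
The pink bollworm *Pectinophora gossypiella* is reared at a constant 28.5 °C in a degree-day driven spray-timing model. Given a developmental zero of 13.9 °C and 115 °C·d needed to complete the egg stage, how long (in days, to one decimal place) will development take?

Daily accumulation = 28.5 − 13.9 = 14.6 DD/day.
Duration = 115 / 14.6 = 7.877 ≈ 7.9 days.

7.9 days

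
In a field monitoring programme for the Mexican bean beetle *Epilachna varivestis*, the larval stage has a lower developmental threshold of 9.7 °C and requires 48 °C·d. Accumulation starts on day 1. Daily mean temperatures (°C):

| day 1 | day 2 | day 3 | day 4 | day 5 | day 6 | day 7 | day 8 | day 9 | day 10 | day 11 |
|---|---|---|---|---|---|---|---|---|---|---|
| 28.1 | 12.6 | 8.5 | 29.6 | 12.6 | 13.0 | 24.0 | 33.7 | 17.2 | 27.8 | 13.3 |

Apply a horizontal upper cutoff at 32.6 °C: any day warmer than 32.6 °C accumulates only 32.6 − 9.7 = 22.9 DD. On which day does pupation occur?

Daily DD above 9.7 °C (capped at 22.9): 18.4, 2.9, 0.0, 19.9, 2.9, 3.3, 14.3, 22.9, 7.5, 18.1, 3.6.
Cumulative: 18.4, 21.3, 21.3, 41.2, 44.1, 47.4, 61.7, 84.6, 92.1, 110.2, 113.8.
The total first reaches 48 DD on day 7.

day 7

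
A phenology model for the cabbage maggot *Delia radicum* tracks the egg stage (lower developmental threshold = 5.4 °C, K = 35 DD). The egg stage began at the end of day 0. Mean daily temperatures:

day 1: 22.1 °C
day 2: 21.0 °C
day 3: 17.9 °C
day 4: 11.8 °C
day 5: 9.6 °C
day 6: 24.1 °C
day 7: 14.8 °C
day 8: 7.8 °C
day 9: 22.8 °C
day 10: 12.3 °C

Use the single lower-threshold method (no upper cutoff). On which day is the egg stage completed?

Daily DD above 5.4 °C: 16.7, 15.6, 12.5, 6.4, 4.2, 18.7, 9.4, 2.4, 17.4, 6.9.
Cumulative: 16.7, 32.3, 44.8, 51.2, 55.4, 74.1, 83.5, 85.9, 103.3, 110.2.
The total first reaches 35 DD on day 3.

day 3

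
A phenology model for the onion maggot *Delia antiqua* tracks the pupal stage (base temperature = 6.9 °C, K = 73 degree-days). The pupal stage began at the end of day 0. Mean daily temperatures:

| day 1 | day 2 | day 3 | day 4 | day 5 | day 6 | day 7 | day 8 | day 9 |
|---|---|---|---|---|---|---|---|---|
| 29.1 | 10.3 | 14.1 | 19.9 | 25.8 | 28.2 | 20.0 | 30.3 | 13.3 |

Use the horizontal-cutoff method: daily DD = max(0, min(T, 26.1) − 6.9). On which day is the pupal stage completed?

Daily DD above 6.9 °C (capped at 19.2): 19.2, 3.4, 7.2, 13.0, 18.9, 19.2, 13.1, 19.2, 6.4.
Cumulative: 19.2, 22.6, 29.8, 42.8, 61.7, 80.9, 94.0, 113.2, 119.6.
The total first reaches 73 DD on day 6.

day 6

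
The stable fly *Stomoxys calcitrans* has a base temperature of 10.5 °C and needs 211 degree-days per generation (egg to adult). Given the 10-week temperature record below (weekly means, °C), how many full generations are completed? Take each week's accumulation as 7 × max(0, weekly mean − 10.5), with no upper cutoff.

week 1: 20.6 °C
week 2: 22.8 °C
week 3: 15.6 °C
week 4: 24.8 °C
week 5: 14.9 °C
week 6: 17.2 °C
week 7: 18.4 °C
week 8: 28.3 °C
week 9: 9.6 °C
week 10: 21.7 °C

2 generations

Weekly DD (7 × max(0, T̄ − 10.5)): 70.7, 86.1, 35.7, 100.1, 30.8, 46.9, 55.3, 124.6, 0.0, 78.4.
Season total = 628.6 DD.
Complete generations = ⌊628.6 / 211⌋ = 2.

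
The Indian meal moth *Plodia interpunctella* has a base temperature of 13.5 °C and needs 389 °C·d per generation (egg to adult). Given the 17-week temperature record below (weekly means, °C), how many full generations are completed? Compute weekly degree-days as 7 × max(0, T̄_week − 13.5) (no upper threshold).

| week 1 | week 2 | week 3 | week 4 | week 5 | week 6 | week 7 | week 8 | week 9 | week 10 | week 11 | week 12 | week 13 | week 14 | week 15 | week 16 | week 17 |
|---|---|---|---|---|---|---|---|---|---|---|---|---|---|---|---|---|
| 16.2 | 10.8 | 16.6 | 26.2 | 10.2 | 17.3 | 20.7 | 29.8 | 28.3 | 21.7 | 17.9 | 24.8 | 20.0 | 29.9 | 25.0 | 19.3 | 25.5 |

2 generations

Weekly DD (7 × max(0, T̄ − 13.5)): 18.9, 0.0, 21.7, 88.9, 0.0, 26.6, 50.4, 114.1, 103.6, 57.4, 30.8, 79.1, 45.5, 114.8, 80.5, 40.6, 84.0.
Season total = 956.9 DD.
Complete generations = ⌊956.9 / 389⌋ = 2.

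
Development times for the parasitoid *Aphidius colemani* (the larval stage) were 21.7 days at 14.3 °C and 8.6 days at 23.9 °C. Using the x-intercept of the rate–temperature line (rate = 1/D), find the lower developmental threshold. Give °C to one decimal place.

8.0 °C

Under the model K = D·(T − T_b), so D₁·(T₁ − T_b) = D₂·(T₂ − T_b).
21.7·(14.3 − T_b) = 8.6·(23.9 − T_b)
T_b = (21.7·14.3 − 8.6·23.9) / (21.7 − 8.6) = 104.77 / 13.1 = 7.998 °C ≈ 8.0 °C.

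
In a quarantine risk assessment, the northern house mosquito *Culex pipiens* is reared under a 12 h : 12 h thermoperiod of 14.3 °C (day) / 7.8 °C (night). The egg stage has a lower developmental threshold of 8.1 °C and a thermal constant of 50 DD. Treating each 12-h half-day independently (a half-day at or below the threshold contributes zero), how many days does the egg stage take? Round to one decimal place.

Day half: max(0, 14.3 − 8.1) × 0.5 = 6.2 × 0.5 = 3.10 DD.
Night half: max(0, 7.8 − 8.1) × 0.5 = 0.0 × 0.5 = 0.00 DD.
Per 24 h: 3.10 DD/day.
Duration = 50 / 3.10 = 16.129 ≈ 16.1 days.

16.1 days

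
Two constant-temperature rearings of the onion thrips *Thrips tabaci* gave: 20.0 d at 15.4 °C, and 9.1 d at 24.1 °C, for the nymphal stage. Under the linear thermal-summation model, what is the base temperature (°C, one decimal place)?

8.1 °C

Linear rate model ⇒ the product D·(T − T_b) is constant across temperatures.
20.0·(15.4 − T_b) = 9.1·(24.1 − T_b)
T_b = (20.0·15.4 − 9.1·24.1) / (20.0 − 9.1) = 88.69 / 10.9 = 8.137 °C ≈ 8.1 °C.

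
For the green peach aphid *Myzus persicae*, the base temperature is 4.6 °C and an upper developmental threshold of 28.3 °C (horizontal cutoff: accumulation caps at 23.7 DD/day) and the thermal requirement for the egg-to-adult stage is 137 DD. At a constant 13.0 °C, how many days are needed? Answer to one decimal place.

Daily accumulation = 13.0 − 4.6 = 8.4 DD/day.
Duration = 137 / 8.4 = 16.310 ≈ 16.3 days.

16.3 days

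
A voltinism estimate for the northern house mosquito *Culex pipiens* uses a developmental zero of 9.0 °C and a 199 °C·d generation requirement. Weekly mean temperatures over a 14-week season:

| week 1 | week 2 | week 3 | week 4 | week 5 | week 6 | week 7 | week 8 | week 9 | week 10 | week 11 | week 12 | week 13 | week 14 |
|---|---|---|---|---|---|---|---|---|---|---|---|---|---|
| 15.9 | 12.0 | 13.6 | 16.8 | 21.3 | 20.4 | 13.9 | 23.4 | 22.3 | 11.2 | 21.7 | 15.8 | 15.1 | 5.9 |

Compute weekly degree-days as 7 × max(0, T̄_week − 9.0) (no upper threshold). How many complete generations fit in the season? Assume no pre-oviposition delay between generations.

3 generations

Weekly DD (7 × max(0, T̄ − 9.0)): 48.3, 21.0, 32.2, 54.6, 86.1, 79.8, 34.3, 100.8, 93.1, 15.4, 88.9, 47.6, 42.7, 0.0.
Season total = 744.8 DD.
Complete generations = ⌊744.8 / 199⌋ = 3.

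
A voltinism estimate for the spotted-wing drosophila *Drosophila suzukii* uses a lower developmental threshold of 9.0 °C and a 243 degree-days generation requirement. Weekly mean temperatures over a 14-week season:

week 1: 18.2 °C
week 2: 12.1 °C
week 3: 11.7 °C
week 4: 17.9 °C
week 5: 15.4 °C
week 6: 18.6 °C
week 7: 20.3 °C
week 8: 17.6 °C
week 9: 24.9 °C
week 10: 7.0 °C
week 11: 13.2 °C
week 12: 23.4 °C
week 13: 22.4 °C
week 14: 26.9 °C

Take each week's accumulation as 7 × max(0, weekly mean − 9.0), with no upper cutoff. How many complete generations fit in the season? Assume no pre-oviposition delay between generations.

3 generations

Weekly DD (7 × max(0, T̄ − 9.0)): 64.4, 21.7, 18.9, 62.3, 44.8, 67.2, 79.1, 60.2, 111.3, 0.0, 29.4, 100.8, 93.8, 125.3.
Season total = 879.2 DD.
Complete generations = ⌊879.2 / 243⌋ = 3.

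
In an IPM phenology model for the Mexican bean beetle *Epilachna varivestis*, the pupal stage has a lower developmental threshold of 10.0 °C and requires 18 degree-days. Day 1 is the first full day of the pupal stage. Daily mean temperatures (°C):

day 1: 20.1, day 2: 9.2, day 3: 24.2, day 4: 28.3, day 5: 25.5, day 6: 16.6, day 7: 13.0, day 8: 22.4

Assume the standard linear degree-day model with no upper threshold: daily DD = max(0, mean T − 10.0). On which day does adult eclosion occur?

Daily DD above 10.0 °C: 10.1, 0.0, 14.2, 18.3, 15.5, 6.6, 3.0, 12.4.
Cumulative: 10.1, 10.1, 24.3, 42.6, 58.1, 64.7, 67.7, 80.1.
The total first reaches 18 DD on day 3.

day 3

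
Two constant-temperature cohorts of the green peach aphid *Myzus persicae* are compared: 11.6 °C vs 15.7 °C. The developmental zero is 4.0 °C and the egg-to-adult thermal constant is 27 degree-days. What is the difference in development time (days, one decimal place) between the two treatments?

At 11.6 °C: 27 / (11.6 − 4.0) = 27 / 7.6 = 3.553 d.
At 15.7 °C: 27 / (15.7 − 4.0) = 27 / 11.7 = 2.308 d.
Difference = |3.553 − 2.308| = 1.245 ≈ 1.2 days.

1.2 days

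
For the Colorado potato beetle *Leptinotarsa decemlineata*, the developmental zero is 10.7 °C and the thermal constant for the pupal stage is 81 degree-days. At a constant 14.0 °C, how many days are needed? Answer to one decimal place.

24.5 days

Daily accumulation = 14.0 − 10.7 = 3.3 DD/day.
Duration = 81 / 3.3 = 24.545 ≈ 24.5 days.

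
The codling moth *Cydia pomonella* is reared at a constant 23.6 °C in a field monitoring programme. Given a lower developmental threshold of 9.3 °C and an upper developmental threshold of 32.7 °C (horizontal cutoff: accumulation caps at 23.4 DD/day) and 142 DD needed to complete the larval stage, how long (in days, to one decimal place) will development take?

9.9 days

Daily accumulation = 23.6 − 9.3 = 14.3 DD/day.
Duration = 142 / 14.3 = 9.930 ≈ 9.9 days.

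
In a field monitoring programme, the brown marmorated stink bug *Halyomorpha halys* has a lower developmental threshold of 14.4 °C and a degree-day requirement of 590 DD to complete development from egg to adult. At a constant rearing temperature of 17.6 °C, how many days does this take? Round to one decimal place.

184.4 days

Daily accumulation = 17.6 − 14.4 = 3.2 DD/day.
Duration = 590 / 3.2 = 184.375 ≈ 184.4 days.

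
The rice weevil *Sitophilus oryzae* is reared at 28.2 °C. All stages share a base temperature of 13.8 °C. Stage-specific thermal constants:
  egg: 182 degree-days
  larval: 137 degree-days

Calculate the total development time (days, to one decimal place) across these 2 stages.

Daily accumulation at 28.2 °C = 28.2 − 13.8 = 14.4 DD/day.
Total K = 182 + 137 = 319 DD.
Total duration = 319 / 14.4 = 22.153 ≈ 22.2 days.

22.2 days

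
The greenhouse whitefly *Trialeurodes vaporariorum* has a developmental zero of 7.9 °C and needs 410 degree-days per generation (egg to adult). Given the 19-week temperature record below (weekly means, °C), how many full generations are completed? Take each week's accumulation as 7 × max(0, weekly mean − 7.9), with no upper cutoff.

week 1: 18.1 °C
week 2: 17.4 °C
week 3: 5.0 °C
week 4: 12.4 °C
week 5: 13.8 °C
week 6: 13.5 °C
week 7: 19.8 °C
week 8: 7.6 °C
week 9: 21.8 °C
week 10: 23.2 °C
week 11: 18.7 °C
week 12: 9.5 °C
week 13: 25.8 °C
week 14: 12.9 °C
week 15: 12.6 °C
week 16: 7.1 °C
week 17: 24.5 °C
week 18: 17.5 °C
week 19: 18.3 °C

2 generations

Weekly DD (7 × max(0, T̄ − 7.9)): 71.4, 66.5, 0.0, 31.5, 41.3, 39.2, 83.3, 0.0, 97.3, 107.1, 75.6, 11.2, 125.3, 35.0, 32.9, 0.0, 116.2, 67.2, 72.8.
Season total = 1073.8 DD.
Complete generations = ⌊1073.8 / 410⌋ = 2.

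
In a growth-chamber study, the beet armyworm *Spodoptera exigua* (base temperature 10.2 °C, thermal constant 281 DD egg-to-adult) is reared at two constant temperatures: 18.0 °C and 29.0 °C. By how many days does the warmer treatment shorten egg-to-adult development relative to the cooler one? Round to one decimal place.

21.1 days

At 18.0 °C: 281 / (18.0 − 10.2) = 281 / 7.8 = 36.026 d.
At 29.0 °C: 281 / (29.0 − 10.2) = 281 / 18.8 = 14.947 d.
Difference = |36.026 − 14.947| = 21.079 ≈ 21.1 days.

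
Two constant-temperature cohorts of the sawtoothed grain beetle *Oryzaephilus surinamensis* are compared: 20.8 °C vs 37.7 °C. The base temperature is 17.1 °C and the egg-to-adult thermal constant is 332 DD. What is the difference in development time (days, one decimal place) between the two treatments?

73.6 days

At 20.8 °C: 332 / (20.8 − 17.1) = 332 / 3.7 = 89.730 d.
At 37.7 °C: 332 / (37.7 − 17.1) = 332 / 20.6 = 16.117 d.
Difference = |89.730 − 16.117| = 73.613 ≈ 73.6 days.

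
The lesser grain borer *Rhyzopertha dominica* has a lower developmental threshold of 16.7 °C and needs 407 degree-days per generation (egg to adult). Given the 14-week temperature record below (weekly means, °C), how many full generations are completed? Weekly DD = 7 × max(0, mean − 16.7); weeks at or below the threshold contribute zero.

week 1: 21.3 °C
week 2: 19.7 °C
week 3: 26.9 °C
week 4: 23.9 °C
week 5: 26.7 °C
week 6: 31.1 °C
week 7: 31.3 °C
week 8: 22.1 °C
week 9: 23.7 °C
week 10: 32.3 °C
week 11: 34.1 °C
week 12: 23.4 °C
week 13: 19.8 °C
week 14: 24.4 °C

2 generations

Weekly DD (7 × max(0, T̄ − 16.7)): 32.2, 21.0, 71.4, 50.4, 70.0, 100.8, 102.2, 37.8, 49.0, 109.2, 121.8, 46.9, 21.7, 53.9.
Season total = 888.3 DD.
Complete generations = ⌊888.3 / 407⌋ = 2.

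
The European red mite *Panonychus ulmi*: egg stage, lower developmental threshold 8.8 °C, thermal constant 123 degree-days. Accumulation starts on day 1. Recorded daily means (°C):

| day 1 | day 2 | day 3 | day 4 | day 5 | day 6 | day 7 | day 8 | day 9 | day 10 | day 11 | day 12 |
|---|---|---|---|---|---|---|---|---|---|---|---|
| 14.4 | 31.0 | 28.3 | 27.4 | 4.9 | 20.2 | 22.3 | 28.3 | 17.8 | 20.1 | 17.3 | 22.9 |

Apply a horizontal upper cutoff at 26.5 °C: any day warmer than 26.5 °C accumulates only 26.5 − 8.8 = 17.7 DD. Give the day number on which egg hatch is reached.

Daily DD above 8.8 °C (capped at 17.7): 5.6, 17.7, 17.7, 17.7, 0.0, 11.4, 13.5, 17.7, 9.0, 11.3, 8.5, 14.1.
Cumulative: 5.6, 23.3, 41.0, 58.7, 58.7, 70.1, 83.6, 101.3, 110.3, 121.6, 130.1, 144.2.
The total first reaches 123 DD on day 11.

day 11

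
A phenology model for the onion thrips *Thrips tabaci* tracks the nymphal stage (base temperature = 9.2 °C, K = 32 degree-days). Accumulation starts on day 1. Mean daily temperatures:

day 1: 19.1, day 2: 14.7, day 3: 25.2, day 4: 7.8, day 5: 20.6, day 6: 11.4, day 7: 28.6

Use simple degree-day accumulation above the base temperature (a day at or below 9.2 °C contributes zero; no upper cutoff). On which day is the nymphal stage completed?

Daily DD above 9.2 °C: 9.9, 5.5, 16.0, 0.0, 11.4, 2.2, 19.4.
Cumulative: 9.9, 15.4, 31.4, 31.4, 42.8, 45.0, 64.4.
The total first reaches 32 DD on day 5.

day 5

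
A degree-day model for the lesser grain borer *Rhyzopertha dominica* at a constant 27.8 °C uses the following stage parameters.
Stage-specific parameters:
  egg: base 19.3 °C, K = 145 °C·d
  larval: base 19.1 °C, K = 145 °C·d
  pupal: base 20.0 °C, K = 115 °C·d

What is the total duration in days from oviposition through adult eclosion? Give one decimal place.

48.5 days

egg: 145 / (27.8 − 19.3) = 145 / 8.5 = 17.059 d.
larval: 145 / (27.8 − 19.1) = 145 / 8.7 = 16.667 d.
pupal: 115 / (27.8 − 20.0) = 115 / 7.8 = 14.744 d.
Sum = 48.469 ≈ 48.5 days.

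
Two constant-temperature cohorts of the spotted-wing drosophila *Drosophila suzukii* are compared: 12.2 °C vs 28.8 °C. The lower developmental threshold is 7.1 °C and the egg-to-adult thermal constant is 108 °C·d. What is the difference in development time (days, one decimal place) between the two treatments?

At 12.2 °C: 108 / (12.2 − 7.1) = 108 / 5.1 = 21.176 d.
At 28.8 °C: 108 / (28.8 − 7.1) = 108 / 21.7 = 4.977 d.
Difference = |21.176 − 4.977| = 16.200 ≈ 16.2 days.

16.2 days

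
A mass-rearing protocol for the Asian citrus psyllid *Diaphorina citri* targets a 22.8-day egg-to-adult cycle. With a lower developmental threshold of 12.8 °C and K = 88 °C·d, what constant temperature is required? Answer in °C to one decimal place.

Required daily accumulation = 88 / 22.8 = 3.860 DD/day.
T = T_base + 3.860 = 12.8 + 3.860 = 16.660 ≈ 16.7 °C.

16.7 °C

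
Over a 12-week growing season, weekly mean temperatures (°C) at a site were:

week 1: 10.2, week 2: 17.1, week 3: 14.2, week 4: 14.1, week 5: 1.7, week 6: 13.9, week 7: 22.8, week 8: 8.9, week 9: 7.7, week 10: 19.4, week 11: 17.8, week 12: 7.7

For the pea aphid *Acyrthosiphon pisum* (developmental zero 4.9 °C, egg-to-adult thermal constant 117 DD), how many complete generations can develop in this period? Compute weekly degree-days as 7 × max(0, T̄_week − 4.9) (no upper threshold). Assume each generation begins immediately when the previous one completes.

5 generations

Weekly DD (7 × max(0, T̄ − 4.9)): 37.1, 85.4, 65.1, 64.4, 0.0, 63.0, 125.3, 28.0, 19.6, 101.5, 90.3, 19.6.
Season total = 699.3 DD.
Complete generations = ⌊699.3 / 117⌋ = 5.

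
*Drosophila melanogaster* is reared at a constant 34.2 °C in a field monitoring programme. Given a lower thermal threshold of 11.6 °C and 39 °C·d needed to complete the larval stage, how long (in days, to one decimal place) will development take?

1.7 days

Daily accumulation = 34.2 − 11.6 = 22.6 DD/day.
Duration = 39 / 22.6 = 1.726 ≈ 1.7 days.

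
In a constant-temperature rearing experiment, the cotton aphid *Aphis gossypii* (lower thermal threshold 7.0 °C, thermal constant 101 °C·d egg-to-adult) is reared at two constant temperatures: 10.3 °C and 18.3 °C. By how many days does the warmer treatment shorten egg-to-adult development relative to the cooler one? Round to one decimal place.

At 10.3 °C: 101 / (10.3 − 7.0) = 101 / 3.3 = 30.606 d.
At 18.3 °C: 101 / (18.3 − 7.0) = 101 / 11.3 = 8.938 d.
Difference = |30.606 − 8.938| = 21.668 ≈ 21.7 days.

21.7 days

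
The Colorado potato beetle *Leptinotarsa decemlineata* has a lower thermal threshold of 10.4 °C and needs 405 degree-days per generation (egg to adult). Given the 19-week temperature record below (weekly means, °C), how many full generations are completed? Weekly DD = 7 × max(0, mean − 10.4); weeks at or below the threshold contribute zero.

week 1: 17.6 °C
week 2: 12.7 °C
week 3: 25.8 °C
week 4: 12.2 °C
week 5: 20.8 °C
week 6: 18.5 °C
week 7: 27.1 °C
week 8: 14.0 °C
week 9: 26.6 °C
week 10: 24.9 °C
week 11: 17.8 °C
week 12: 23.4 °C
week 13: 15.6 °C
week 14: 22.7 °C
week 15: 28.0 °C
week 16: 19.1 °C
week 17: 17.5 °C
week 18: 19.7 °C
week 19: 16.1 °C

Weekly DD (7 × max(0, T̄ − 10.4)): 50.4, 16.1, 107.8, 12.6, 72.8, 56.7, 116.9, 25.2, 113.4, 101.5, 51.8, 91.0, 36.4, 86.1, 123.2, 60.9, 49.7, 65.1, 39.9.
Season total = 1277.5 DD.
Complete generations = ⌊1277.5 / 405⌋ = 3.

3 generations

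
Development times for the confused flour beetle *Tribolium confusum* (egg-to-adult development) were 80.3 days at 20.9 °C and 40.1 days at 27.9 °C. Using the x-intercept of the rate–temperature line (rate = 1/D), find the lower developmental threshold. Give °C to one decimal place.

13.9 °C

Linear rate model ⇒ the product D·(T − T_b) is constant across temperatures.
80.3·(20.9 − T_b) = 40.1·(27.9 − T_b)
T_b = (80.3·20.9 − 40.1·27.9) / (80.3 − 40.1) = 559.48 / 40.2 = 13.917 °C ≈ 13.9 °C.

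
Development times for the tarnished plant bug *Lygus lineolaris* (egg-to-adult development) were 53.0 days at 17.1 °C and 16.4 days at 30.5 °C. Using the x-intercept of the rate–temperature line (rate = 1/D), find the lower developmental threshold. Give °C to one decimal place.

Under the model K = D·(T − T_b), so D₁·(T₁ − T_b) = D₂·(T₂ − T_b).
53.0·(17.1 − T_b) = 16.4·(30.5 − T_b)
T_b = (53.0·17.1 − 16.4·30.5) / (53.0 − 16.4) = 406.10 / 36.6 = 11.096 °C ≈ 11.1 °C.

11.1 °C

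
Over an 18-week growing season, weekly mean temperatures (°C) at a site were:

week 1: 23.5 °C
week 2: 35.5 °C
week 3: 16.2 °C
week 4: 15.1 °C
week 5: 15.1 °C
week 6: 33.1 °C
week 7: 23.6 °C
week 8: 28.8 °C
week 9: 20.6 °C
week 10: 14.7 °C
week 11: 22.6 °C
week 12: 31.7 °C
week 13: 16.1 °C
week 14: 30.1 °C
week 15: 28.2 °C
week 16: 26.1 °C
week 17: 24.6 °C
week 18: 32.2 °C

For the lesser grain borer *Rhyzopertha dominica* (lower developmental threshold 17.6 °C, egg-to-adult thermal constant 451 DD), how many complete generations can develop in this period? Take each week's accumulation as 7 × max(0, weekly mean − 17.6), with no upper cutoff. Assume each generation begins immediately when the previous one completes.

Weekly DD (7 × max(0, T̄ − 17.6)): 41.3, 125.3, 0.0, 0.0, 0.0, 108.5, 42.0, 78.4, 21.0, 0.0, 35.0, 98.7, 0.0, 87.5, 74.2, 59.5, 49.0, 102.2.
Season total = 922.6 DD.
Complete generations = ⌊922.6 / 451⌋ = 2.

2 generations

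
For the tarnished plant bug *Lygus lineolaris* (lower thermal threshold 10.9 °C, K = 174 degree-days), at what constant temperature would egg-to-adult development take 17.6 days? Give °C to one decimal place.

Required daily accumulation = 174 / 17.6 = 9.886 DD/day.
T = T_base + 9.886 = 10.9 + 9.886 = 20.786 ≈ 20.8 °C.

20.8 °C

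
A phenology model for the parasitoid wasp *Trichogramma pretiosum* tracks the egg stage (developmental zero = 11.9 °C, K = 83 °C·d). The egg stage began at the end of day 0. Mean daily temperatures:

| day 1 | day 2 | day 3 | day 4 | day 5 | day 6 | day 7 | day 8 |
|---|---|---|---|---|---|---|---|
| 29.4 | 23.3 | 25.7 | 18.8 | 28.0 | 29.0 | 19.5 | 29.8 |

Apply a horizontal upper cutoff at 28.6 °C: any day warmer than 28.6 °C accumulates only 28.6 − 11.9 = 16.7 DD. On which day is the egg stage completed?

day 7

Daily DD above 11.9 °C (capped at 16.7): 16.7, 11.4, 13.8, 6.9, 16.1, 16.7, 7.6, 16.7.
Cumulative: 16.7, 28.1, 41.9, 48.8, 64.9, 81.6, 89.2, 105.9.
The total first reaches 83 DD on day 7.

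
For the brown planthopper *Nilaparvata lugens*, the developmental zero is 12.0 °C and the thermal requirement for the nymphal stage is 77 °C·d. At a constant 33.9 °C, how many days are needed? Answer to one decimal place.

Daily accumulation = 33.9 − 12.0 = 21.9 DD/day.
Duration = 77 / 21.9 = 3.516 ≈ 3.5 days.

3.5 days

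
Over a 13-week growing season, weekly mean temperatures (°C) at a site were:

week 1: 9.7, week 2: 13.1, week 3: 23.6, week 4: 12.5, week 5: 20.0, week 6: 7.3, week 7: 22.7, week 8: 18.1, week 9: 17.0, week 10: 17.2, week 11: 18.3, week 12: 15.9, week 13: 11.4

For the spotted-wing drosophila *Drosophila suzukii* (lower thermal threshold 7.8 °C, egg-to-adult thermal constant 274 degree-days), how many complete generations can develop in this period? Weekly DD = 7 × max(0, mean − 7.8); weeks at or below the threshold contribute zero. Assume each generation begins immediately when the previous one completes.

2 generations

Weekly DD (7 × max(0, T̄ − 7.8)): 13.3, 37.1, 110.6, 32.9, 85.4, 0.0, 104.3, 72.1, 64.4, 65.8, 73.5, 56.7, 25.2.
Season total = 741.3 DD.
Complete generations = ⌊741.3 / 274⌋ = 2.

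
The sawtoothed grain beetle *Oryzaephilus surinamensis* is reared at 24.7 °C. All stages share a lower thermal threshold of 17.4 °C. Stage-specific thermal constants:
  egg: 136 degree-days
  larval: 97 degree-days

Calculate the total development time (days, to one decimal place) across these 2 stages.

31.9 days

Daily accumulation at 24.7 °C = 24.7 − 17.4 = 7.3 DD/day.
Total K = 136 + 97 = 233 DD.
Total duration = 233 / 7.3 = 31.918 ≈ 31.9 days.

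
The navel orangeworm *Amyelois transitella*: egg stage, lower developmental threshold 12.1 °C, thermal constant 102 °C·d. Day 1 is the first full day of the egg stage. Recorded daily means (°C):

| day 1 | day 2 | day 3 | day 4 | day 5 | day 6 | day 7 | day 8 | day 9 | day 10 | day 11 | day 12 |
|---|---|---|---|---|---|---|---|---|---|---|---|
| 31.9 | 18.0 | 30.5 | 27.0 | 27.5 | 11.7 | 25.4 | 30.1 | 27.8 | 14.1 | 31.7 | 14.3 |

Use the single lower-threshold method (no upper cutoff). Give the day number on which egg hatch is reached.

day 8

Daily DD above 12.1 °C: 19.8, 5.9, 18.4, 14.9, 15.4, 0.0, 13.3, 18.0, 15.7, 2.0, 19.6, 2.2.
Cumulative: 19.8, 25.7, 44.1, 59.0, 74.4, 74.4, 87.7, 105.7, 121.4, 123.4, 143.0, 145.2.
The total first reaches 102 DD on day 8.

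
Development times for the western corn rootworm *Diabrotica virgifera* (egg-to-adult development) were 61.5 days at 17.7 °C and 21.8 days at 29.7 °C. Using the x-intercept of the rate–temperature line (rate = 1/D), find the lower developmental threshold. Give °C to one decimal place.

Linear rate model ⇒ the product D·(T − T_b) is constant across temperatures.
61.5·(17.7 − T_b) = 21.8·(29.7 − T_b)
T_b = (61.5·17.7 − 21.8·29.7) / (61.5 − 21.8) = 441.09 / 39.7 = 11.111 °C ≈ 11.1 °C.

11.1 °C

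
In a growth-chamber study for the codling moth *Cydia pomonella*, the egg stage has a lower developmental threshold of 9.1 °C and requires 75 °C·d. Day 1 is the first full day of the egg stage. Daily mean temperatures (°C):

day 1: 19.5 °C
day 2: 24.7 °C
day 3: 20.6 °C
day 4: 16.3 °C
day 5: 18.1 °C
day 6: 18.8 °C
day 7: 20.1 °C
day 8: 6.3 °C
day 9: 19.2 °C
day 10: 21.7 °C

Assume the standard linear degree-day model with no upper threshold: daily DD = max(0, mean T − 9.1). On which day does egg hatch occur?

day 9

Daily DD above 9.1 °C: 10.4, 15.6, 11.5, 7.2, 9.0, 9.7, 11.0, 0.0, 10.1, 12.6.
Cumulative: 10.4, 26.0, 37.5, 44.7, 53.7, 63.4, 74.4, 74.4, 84.5, 97.1.
The total first reaches 75 DD on day 9.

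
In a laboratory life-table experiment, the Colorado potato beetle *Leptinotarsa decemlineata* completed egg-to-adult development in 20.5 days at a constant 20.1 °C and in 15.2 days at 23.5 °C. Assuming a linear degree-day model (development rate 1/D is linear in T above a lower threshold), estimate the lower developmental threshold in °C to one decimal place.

10.3 °C

Under the model K = D·(T − T_b), so D₁·(T₁ − T_b) = D₂·(T₂ − T_b).
20.5·(20.1 − T_b) = 15.2·(23.5 − T_b)
T_b = (20.5·20.1 − 15.2·23.5) / (20.5 − 15.2) = 54.85 / 5.3 = 10.349 °C ≈ 10.3 °C.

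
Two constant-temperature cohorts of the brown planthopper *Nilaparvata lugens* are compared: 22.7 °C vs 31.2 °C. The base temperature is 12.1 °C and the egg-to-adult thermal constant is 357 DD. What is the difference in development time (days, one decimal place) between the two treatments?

At 22.7 °C: 357 / (22.7 − 12.1) = 357 / 10.6 = 33.679 d.
At 31.2 °C: 357 / (31.2 − 12.1) = 357 / 19.1 = 18.691 d.
Difference = |33.679 − 18.691| = 14.988 ≈ 15.0 days.

15.0 days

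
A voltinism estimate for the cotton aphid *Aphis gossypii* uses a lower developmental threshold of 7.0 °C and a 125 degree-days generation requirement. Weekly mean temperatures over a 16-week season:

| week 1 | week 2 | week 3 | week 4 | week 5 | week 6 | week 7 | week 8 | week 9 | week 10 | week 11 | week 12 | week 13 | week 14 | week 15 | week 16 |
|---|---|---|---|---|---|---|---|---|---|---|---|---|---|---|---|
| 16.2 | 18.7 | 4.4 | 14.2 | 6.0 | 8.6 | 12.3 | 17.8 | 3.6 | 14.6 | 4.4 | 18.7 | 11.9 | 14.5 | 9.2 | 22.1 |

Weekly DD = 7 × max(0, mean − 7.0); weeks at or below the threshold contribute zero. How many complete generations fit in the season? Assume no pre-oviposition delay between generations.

Weekly DD (7 × max(0, T̄ − 7.0)): 64.4, 81.9, 0.0, 50.4, 0.0, 11.2, 37.1, 75.6, 0.0, 53.2, 0.0, 81.9, 34.3, 52.5, 15.4, 105.7.
Season total = 663.6 DD.
Complete generations = ⌊663.6 / 125⌋ = 5.

5 generations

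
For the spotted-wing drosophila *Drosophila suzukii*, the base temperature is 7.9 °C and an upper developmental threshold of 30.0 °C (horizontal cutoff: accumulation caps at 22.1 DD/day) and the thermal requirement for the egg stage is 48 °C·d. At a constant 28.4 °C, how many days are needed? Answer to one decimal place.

2.3 days

Daily accumulation = 28.4 − 7.9 = 20.5 DD/day.
Duration = 48 / 20.5 = 2.341 ≈ 2.3 days.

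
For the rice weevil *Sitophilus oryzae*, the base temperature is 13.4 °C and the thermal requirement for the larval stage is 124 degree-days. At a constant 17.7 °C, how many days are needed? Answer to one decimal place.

Daily accumulation = 17.7 − 13.4 = 4.3 DD/day.
Duration = 124 / 4.3 = 28.837 ≈ 28.8 days.

28.8 days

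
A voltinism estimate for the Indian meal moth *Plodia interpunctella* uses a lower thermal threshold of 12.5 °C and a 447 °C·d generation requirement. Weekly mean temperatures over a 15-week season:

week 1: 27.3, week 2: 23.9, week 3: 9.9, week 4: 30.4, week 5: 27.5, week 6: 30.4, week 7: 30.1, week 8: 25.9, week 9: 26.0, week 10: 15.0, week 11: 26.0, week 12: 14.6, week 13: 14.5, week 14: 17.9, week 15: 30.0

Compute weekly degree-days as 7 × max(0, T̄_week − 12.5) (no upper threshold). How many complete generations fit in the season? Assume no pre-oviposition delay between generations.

2 generations

Weekly DD (7 × max(0, T̄ − 12.5)): 103.6, 79.8, 0.0, 125.3, 105.0, 125.3, 123.2, 93.8, 94.5, 17.5, 94.5, 14.7, 14.0, 37.8, 122.5.
Season total = 1151.5 DD.
Complete generations = ⌊1151.5 / 447⌋ = 2.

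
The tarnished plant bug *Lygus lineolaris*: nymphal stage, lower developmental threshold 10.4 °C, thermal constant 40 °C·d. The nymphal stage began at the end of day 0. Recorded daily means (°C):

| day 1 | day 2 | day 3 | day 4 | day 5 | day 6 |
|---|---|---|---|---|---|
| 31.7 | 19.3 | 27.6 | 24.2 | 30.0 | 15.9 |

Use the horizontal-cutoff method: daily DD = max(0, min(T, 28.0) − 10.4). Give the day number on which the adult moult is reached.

day 3

Daily DD above 10.4 °C (capped at 17.6): 17.6, 8.9, 17.2, 13.8, 17.6, 5.5.
Cumulative: 17.6, 26.5, 43.7, 57.5, 75.1, 80.6.
The total first reaches 40 DD on day 3.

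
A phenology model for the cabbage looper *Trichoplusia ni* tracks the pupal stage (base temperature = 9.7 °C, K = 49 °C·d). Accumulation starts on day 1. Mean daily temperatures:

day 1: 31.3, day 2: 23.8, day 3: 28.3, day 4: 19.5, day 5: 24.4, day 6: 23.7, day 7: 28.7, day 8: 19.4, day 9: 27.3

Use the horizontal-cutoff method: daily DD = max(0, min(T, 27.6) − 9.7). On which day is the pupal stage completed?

Daily DD above 9.7 °C (capped at 17.9): 17.9, 14.1, 17.9, 9.8, 14.7, 14.0, 17.9, 9.7, 17.6.
Cumulative: 17.9, 32.0, 49.9, 59.7, 74.4, 88.4, 106.3, 116.0, 133.6.
The total first reaches 49 DD on day 3.

day 3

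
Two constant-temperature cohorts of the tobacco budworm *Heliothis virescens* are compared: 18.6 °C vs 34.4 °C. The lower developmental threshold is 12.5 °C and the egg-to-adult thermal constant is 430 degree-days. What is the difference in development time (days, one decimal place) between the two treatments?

50.9 days

At 18.6 °C: 430 / (18.6 − 12.5) = 430 / 6.1 = 70.492 d.
At 34.4 °C: 430 / (34.4 − 12.5) = 430 / 21.9 = 19.635 d.
Difference = |70.492 − 19.635| = 50.857 ≈ 50.9 days.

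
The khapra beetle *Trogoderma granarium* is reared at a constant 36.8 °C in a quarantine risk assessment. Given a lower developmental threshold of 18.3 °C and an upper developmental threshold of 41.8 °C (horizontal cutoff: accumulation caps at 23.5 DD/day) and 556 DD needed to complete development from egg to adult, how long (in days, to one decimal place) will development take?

30.1 days

Daily accumulation = 36.8 − 18.3 = 18.5 DD/day.
Duration = 556 / 18.5 = 30.054 ≈ 30.1 days.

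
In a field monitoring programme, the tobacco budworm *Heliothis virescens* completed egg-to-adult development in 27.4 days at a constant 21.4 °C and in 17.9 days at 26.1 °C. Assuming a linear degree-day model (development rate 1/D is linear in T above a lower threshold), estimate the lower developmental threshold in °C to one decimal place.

Equal thermal constants: D₁(T₁ − T_b) = D₂(T₂ − T_b).
27.4·(21.4 − T_b) = 17.9·(26.1 − T_b)
T_b = (27.4·21.4 − 17.9·26.1) / (27.4 − 17.9) = 119.17 / 9.5 = 12.544 °C ≈ 12.5 °C.

12.5 °C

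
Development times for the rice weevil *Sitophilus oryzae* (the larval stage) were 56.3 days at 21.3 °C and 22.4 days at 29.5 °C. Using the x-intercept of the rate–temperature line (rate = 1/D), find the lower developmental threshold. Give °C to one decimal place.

Linear rate model ⇒ the product D·(T − T_b) is constant across temperatures.
56.3·(21.3 − T_b) = 22.4·(29.5 − T_b)
T_b = (56.3·21.3 − 22.4·29.5) / (56.3 − 22.4) = 538.39 / 33.9 = 15.882 °C ≈ 15.9 °C.

15.9 °C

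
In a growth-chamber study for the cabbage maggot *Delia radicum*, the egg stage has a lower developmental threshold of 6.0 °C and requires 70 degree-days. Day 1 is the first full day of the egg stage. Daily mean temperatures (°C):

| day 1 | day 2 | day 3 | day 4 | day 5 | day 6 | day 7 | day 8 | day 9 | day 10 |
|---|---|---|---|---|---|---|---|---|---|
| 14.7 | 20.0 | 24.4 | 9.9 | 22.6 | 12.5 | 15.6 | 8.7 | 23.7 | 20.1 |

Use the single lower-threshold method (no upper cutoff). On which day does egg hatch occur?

day 7

Daily DD above 6.0 °C: 8.7, 14.0, 18.4, 3.9, 16.6, 6.5, 9.6, 2.7, 17.7, 14.1.
Cumulative: 8.7, 22.7, 41.1, 45.0, 61.6, 68.1, 77.7, 80.4, 98.1, 112.2.
The total first reaches 70 DD on day 7.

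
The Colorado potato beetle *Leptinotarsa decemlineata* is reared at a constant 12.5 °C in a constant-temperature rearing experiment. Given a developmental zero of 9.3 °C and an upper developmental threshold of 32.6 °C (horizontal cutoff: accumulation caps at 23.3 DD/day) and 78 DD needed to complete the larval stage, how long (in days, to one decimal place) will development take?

24.4 days

Daily accumulation = 12.5 − 9.3 = 3.2 DD/day.
Duration = 78 / 3.2 = 24.375 ≈ 24.4 days.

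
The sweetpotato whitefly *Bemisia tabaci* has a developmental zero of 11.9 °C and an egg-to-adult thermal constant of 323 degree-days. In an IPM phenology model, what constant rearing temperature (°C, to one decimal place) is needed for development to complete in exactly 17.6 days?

Required daily accumulation = 323 / 17.6 = 18.352 DD/day.
T = T_base + 18.352 = 11.9 + 18.352 = 30.252 ≈ 30.3 °C.

30.3 °C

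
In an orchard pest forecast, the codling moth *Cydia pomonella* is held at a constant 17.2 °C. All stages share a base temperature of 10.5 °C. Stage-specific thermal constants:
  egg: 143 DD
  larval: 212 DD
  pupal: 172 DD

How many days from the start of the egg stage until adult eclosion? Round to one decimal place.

78.7 days

Daily accumulation at 17.2 °C = 17.2 − 10.5 = 6.7 DD/day.
Total K = 143 + 212 + 172 = 527 DD.
Total duration = 527 / 6.7 = 78.657 ≈ 78.7 days.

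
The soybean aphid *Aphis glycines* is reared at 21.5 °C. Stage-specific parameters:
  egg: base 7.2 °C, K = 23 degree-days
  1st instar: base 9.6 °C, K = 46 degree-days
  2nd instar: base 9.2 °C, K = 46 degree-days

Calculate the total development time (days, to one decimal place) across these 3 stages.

egg: 23 / (21.5 − 7.2) = 23 / 14.3 = 1.608 d.
1st instar: 46 / (21.5 − 9.6) = 46 / 11.9 = 3.866 d.
2nd instar: 46 / (21.5 − 9.2) = 46 / 12.3 = 3.740 d.
Sum = 9.214 ≈ 9.2 days.

9.2 days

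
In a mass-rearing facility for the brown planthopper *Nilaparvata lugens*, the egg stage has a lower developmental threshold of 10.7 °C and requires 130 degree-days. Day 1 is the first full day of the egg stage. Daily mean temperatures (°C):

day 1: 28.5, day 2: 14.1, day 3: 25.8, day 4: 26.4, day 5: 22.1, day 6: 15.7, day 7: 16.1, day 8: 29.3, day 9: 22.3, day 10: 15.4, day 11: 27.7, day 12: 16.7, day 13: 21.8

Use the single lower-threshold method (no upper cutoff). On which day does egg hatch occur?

day 12

Daily DD above 10.7 °C: 17.8, 3.4, 15.1, 15.7, 11.4, 5.0, 5.4, 18.6, 11.6, 4.7, 17.0, 6.0, 11.1.
Cumulative: 17.8, 21.2, 36.3, 52.0, 63.4, 68.4, 73.8, 92.4, 104.0, 108.7, 125.7, 131.7, 142.8.
The total first reaches 130 DD on day 12.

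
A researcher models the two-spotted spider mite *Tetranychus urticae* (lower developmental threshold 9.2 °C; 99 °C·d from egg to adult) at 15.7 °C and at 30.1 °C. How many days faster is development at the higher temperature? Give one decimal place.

At 15.7 °C: 99 / (15.7 − 9.2) = 99 / 6.5 = 15.231 d.
At 30.1 °C: 99 / (30.1 − 9.2) = 99 / 20.9 = 4.737 d.
Difference = |15.231 − 4.737| = 10.494 ≈ 10.5 days.

10.5 days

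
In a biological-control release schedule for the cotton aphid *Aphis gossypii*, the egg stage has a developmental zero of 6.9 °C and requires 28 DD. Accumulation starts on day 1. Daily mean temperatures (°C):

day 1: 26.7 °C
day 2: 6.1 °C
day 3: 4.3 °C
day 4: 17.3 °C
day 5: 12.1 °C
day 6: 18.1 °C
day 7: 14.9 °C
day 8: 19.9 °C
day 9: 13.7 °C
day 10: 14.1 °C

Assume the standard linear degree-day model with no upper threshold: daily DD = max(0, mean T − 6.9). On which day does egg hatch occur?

Daily DD above 6.9 °C: 19.8, 0.0, 0.0, 10.4, 5.2, 11.2, 8.0, 13.0, 6.8, 7.2.
Cumulative: 19.8, 19.8, 19.8, 30.2, 35.4, 46.6, 54.6, 67.6, 74.4, 81.6.
The total first reaches 28 DD on day 4.

day 4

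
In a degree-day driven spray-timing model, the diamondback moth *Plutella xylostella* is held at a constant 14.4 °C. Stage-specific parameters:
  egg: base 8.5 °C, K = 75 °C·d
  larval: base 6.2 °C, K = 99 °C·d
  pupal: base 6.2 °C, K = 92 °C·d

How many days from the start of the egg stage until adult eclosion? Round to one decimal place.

egg: 75 / (14.4 − 8.5) = 75 / 5.9 = 12.712 d.
larval: 99 / (14.4 − 6.2) = 99 / 8.2 = 12.073 d.
pupal: 92 / (14.4 − 6.2) = 92 / 8.2 = 11.220 d.
Sum = 36.005 ≈ 36.0 days.

36.0 days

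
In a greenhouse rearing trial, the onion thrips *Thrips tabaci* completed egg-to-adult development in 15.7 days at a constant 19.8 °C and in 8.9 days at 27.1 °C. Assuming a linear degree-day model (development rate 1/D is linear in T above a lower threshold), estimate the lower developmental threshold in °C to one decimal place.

Equal thermal constants: D₁(T₁ − T_b) = D₂(T₂ − T_b).
15.7·(19.8 − T_b) = 8.9·(27.1 − T_b)
T_b = (15.7·19.8 − 8.9·27.1) / (15.7 − 8.9) = 69.67 / 6.8 = 10.246 °C ≈ 10.2 °C.

10.2 °C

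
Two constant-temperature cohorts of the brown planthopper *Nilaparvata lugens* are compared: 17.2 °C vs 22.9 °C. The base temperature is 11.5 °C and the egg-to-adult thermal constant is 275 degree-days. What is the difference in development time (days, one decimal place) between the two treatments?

At 17.2 °C: 275 / (17.2 − 11.5) = 275 / 5.7 = 48.246 d.
At 22.9 °C: 275 / (22.9 − 11.5) = 275 / 11.4 = 24.123 d.
Difference = |48.246 − 24.123| = 24.123 ≈ 24.1 days.

24.1 days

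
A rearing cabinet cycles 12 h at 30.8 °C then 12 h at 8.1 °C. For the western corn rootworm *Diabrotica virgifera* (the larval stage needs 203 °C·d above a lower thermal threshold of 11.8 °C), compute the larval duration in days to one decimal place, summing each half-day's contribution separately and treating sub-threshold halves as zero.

21.4 days

Day half: max(0, 30.8 − 11.8) × 0.5 = 19.0 × 0.5 = 9.50 DD.
Night half: max(0, 8.1 − 11.8) × 0.5 = 0.0 × 0.5 = 0.00 DD.
Per 24 h: 9.50 DD/day.
Duration = 203 / 9.50 = 21.368 ≈ 21.4 days.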